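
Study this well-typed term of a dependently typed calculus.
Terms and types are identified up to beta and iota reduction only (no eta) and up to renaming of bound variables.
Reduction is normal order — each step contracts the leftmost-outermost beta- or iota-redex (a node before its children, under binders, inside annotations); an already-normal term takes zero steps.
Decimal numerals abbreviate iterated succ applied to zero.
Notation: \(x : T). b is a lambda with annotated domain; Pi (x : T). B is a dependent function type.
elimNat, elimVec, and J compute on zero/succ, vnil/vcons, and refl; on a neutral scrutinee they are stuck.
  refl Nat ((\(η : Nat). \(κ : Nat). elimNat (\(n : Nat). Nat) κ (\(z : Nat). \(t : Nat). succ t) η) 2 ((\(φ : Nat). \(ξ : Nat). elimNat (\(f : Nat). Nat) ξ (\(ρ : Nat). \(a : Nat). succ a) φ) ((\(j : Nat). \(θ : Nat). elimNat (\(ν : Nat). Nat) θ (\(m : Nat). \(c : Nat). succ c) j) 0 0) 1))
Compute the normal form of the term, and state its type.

normal form:
  refl Nat 3
type:
  Eq Nat 3 3
observation: 15 normal-order steps normalize the term, beginning with a beta-redex.


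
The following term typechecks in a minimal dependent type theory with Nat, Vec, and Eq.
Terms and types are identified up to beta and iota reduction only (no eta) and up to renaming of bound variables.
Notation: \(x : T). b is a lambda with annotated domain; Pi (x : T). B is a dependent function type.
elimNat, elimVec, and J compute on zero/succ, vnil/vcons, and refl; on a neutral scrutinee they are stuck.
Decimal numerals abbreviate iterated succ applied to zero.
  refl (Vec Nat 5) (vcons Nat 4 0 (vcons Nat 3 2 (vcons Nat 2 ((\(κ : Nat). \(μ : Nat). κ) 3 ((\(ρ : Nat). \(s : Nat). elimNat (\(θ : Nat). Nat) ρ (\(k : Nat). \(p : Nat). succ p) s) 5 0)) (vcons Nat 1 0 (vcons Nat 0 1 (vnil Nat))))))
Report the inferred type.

the term's type:
  Eq (Vec Nat 5) (vcons Nat 4 0 (vcons Nat 3 2 (vcons Nat 2 3 (vcons Nat 1 0 (vcons Nat 0 1 (vnil Nat)))))) (vcons Nat 4 0 (vcons Nat 3 2 (vcons Nat 2 3 (vcons Nat 1 0 (vcons Nat 0 1 (vnil Nat))))))


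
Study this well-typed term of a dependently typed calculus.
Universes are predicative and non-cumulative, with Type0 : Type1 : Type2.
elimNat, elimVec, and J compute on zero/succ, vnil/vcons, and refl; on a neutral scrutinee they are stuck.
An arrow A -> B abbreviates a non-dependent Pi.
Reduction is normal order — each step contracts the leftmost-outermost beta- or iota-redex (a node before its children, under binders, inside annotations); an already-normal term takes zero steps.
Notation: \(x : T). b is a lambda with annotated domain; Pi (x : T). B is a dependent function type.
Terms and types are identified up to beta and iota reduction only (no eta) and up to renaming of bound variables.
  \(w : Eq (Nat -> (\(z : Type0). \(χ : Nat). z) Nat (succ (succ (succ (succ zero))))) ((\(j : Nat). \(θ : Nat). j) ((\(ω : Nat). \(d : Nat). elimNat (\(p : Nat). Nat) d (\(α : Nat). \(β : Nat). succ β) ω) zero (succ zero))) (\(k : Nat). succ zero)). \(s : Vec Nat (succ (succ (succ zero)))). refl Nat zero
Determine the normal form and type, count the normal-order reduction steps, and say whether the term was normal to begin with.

reduced normal form:
  \(w : Eq (Nat -> Nat) (\(z : Nat). succ zero) (\(χ : Nat). succ zero)). \(j : Vec Nat (succ (succ (succ zero)))). refl Nat zero
inferred type:
  Eq (Nat -> Nat) (\(w : Nat). succ zero) (\(z : Nat). succ zero) -> Vec Nat (succ (succ (succ zero))) -> Eq Nat zero zero
normal-order step count: 6
term was already normal: no
first contracted redex: a beta-redex


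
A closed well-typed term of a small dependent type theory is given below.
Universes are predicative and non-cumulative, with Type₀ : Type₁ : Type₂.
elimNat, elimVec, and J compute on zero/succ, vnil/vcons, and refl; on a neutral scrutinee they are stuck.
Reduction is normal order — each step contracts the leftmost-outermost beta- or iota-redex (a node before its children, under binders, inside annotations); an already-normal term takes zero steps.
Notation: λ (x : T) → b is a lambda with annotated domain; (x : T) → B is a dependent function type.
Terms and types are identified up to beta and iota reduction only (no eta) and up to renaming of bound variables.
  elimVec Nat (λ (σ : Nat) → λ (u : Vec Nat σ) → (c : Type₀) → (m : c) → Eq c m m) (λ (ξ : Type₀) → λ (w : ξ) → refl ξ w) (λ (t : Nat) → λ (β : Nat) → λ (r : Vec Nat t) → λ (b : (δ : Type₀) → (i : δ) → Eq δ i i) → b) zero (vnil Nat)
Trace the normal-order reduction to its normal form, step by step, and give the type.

normal-order reduction:
  elimVec Nat (λ (σ : Nat) → λ (u : Vec Nat σ) → (c : Type₀) → (m : c) → Eq c m m) (λ (ξ : Type₀) → λ (w : ξ) → refl ξ w) (λ (t : Nat) → λ (β : Nat) → λ (r : Vec Nat t) → λ (b : (δ : Type₀) → (i : δ) → Eq δ i i) → b) zero (vnil Nat)
  ~> λ (σ : Type₀) → λ (u : σ) → refl σ u
type:
  (σ : Type₀) → (u : σ) → Eq σ u u


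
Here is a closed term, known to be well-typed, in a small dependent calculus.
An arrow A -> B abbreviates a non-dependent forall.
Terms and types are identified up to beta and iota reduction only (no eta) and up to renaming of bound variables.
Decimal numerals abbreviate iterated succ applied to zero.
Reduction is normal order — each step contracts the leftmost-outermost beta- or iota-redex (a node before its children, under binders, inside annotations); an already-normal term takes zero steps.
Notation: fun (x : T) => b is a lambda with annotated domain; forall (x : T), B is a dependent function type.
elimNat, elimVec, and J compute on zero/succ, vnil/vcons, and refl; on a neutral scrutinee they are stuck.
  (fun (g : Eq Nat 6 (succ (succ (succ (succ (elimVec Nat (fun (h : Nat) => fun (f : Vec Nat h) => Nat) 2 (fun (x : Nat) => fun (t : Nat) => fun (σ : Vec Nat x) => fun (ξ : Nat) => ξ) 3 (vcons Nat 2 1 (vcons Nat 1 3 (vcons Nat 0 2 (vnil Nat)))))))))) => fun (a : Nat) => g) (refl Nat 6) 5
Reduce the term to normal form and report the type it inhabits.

resulting normal form:
  refl Nat 6
the term's type:
  Eq Nat 6 6
observation: 2 normal-order steps normalize the term, beginning with a beta-redex.


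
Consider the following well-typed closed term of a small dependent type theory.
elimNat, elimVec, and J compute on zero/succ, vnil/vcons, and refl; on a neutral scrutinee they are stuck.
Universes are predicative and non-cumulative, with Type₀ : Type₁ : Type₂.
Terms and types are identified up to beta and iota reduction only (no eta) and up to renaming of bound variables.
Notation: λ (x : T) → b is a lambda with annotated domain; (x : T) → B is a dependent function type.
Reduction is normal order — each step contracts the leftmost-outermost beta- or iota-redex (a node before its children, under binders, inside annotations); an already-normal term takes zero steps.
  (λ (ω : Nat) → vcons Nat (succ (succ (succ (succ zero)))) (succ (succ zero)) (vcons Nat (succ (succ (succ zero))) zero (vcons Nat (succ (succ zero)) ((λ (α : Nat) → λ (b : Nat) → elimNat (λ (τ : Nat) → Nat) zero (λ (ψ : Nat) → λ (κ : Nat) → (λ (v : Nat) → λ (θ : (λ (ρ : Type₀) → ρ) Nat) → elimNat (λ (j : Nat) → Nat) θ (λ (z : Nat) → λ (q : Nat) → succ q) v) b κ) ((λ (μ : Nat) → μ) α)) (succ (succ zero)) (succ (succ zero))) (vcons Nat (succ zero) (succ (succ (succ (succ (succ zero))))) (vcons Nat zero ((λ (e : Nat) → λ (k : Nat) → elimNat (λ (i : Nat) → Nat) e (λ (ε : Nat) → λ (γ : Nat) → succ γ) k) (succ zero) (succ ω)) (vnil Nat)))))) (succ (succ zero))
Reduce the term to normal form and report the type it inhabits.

reduced normal form:
  vcons Nat (succ (succ (succ (succ zero)))) (succ (succ zero)) (vcons Nat (succ (succ (succ zero))) zero (vcons Nat (succ (succ zero)) (succ (succ (succ (succ zero)))) (vcons Nat (succ zero) (succ (succ (succ (succ (succ zero))))) (vcons Nat zero (succ (succ (succ (succ zero)))) (vnil Nat)))))
inferred type:
  Vec Nat (succ (succ (succ (succ (succ zero)))))


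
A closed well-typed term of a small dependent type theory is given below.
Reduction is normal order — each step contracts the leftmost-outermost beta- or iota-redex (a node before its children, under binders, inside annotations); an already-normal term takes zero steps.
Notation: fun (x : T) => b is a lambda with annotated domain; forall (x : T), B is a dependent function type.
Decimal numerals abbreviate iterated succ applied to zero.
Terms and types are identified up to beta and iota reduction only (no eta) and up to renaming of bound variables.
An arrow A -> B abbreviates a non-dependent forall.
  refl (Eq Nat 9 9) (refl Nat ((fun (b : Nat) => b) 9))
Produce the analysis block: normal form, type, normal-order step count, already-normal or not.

reduced normal form:
  refl (Eq Nat 9 9) (refl Nat 9)
inferred type:
  Eq (Eq Nat 9 9) (refl Nat 9) (refl Nat 9)
reduction steps (normal order): 1
started in normal form: no
first contracted redex: a beta-redex


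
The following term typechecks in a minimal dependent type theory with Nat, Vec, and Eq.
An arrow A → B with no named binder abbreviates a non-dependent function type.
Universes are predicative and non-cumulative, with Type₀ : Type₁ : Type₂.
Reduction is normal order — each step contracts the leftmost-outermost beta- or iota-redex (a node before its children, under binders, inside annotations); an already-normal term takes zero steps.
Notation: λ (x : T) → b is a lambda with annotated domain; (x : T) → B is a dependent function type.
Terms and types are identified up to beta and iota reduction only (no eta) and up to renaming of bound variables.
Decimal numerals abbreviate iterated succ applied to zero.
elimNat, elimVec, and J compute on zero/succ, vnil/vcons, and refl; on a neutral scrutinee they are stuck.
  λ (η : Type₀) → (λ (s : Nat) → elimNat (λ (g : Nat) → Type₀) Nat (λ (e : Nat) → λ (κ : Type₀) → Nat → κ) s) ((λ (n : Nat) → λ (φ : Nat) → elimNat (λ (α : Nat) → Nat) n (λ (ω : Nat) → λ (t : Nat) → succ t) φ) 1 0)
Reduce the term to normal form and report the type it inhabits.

resulting normal form:
  λ (η : Type₀) → Nat → Nat
type:
  Type₀ → Type₀


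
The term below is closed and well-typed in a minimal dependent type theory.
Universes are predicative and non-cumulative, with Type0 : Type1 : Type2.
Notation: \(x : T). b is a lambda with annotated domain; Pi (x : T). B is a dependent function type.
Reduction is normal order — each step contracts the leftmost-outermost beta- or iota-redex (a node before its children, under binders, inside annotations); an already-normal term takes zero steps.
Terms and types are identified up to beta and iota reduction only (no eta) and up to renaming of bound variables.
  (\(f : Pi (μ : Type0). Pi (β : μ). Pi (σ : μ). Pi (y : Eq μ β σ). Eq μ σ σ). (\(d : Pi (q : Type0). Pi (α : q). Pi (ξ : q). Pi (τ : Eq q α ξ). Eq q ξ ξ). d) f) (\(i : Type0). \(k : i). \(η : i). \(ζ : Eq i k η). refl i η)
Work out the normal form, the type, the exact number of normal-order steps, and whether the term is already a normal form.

normal form:
  \(f : Type0). \(μ : f). \(β : f). \(σ : Eq f μ β). refl f β
inferred type:
  Pi (f : Type0). Pi (μ : f). Pi (β : f). Pi (σ : Eq f μ β). Eq f β β
reduction steps (normal order): 2
term was already normal: no
first contracted redex: a beta-redex


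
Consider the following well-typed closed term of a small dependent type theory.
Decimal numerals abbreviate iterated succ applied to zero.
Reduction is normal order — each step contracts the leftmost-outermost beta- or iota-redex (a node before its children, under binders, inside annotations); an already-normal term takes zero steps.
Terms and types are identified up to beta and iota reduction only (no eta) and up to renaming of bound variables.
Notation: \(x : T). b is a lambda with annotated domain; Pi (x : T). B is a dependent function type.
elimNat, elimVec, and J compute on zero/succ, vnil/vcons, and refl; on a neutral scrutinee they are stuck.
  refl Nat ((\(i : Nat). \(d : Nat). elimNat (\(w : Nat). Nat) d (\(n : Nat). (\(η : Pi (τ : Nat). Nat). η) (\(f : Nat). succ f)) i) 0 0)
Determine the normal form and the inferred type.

normal form:
  refl Nat 0
type:
  Eq Nat 0 0
observation: 3 normal-order steps normalize the term, beginning with a beta-redex.


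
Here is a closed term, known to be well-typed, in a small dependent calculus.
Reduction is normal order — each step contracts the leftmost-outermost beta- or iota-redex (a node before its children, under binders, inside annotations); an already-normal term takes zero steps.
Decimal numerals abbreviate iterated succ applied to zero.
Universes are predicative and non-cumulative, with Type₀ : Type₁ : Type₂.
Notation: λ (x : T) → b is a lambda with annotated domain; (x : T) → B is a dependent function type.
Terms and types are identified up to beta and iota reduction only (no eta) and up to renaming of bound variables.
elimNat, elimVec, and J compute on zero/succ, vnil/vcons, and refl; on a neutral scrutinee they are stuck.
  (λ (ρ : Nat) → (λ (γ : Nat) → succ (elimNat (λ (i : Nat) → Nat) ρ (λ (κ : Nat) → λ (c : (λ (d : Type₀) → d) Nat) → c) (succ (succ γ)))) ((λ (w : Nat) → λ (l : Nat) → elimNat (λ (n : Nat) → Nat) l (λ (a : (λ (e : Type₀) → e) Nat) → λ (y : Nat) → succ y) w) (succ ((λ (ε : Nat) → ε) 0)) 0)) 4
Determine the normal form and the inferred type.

reduced normal form:
  5
inferred type:
  Nat


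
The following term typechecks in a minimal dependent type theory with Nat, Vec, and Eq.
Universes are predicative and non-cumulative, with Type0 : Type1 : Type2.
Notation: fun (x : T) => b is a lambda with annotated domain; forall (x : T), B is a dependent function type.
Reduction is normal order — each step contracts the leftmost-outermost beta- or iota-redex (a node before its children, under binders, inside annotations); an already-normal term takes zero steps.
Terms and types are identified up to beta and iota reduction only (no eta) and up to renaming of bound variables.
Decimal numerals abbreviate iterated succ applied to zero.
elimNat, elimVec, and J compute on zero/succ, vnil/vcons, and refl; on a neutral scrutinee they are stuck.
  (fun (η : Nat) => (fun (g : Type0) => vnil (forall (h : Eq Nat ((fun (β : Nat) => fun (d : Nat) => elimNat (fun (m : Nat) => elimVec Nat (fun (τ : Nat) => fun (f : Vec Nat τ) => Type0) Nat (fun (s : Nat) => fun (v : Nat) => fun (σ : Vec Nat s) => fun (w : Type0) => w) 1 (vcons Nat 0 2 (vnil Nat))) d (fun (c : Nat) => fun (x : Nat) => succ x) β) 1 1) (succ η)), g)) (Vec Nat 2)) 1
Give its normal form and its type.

normal form:
  vnil (forall (η : Eq Nat 2 2), Vec Nat 2)
the term's type:
  Vec (forall (η : Eq Nat 2 2), Vec Nat 2) 0
observation: contracting a beta-redex first, the term normalizes in 8 steps.


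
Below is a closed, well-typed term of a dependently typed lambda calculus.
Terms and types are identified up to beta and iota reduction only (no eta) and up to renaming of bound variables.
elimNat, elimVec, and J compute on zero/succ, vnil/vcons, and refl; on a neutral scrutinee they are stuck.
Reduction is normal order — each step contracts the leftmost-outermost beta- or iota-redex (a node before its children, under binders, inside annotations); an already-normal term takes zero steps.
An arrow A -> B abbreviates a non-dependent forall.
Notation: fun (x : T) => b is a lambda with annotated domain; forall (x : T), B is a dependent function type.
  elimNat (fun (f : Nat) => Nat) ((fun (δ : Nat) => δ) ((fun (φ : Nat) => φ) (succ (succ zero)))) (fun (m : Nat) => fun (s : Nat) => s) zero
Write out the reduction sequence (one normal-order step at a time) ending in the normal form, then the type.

normal-order reduction sequence:
  elimNat (fun (f : Nat) => Nat) ((fun (δ : Nat) => δ) ((fun (φ : Nat) => φ) (succ (succ zero)))) (fun (m : Nat) => fun (s : Nat) => s) zero
  ~> (fun (f : Nat) => f) ((fun (δ : Nat) => δ) (succ (succ zero)))
  ~> (fun (f : Nat) => f) (succ (succ zero))
  ~> succ (succ zero)
type:
  Nat


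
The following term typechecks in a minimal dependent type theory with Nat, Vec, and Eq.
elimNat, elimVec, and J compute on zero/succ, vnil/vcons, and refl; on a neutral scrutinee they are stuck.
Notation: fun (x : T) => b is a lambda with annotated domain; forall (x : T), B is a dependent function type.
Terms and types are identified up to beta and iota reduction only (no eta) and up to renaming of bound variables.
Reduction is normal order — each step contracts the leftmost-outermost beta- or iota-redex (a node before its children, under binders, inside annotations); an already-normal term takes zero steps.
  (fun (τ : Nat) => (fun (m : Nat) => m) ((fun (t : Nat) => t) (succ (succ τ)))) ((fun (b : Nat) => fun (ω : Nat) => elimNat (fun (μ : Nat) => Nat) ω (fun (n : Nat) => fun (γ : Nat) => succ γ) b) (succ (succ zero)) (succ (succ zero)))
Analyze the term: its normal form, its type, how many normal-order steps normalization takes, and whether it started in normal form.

resulting normal form:
  succ (succ (succ (succ (succ (succ zero)))))
the term's type:
  Nat
reduction steps (normal order): 12
term was already normal: no
first contracted redex: a beta-redex


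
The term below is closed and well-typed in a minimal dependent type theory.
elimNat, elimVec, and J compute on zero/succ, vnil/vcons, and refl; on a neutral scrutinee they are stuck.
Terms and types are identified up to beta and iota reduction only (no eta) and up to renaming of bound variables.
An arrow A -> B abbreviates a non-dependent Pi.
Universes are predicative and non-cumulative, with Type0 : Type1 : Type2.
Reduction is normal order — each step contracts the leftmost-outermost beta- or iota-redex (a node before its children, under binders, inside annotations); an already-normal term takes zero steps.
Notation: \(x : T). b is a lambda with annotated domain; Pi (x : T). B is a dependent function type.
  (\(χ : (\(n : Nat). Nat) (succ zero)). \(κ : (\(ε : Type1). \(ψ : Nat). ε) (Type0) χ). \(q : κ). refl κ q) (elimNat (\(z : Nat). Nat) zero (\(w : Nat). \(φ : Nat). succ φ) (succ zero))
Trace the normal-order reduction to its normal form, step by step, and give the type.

reduction (normal order):
  (\(χ : (\(n : Nat). Nat) (succ zero)). \(κ : (\(ε : Type1). \(ψ : Nat). ε) (Type0) χ). \(q : κ). refl κ q) (elimNat (\(z : Nat). Nat) zero (\(w : Nat). \(φ : Nat). succ φ) (succ zero))
  ~> \(χ : (\(n : Type1). \(κ : Nat). n) (Type0) (elimNat (\(ε : Nat). Nat) zero (\(ψ : Nat). \(q : Nat). succ q) (succ zero))). \(z : χ). refl χ z
  ~> \(χ : (\(n : Nat). Type0) (elimNat (\(κ : Nat). Nat) zero (\(ε : Nat). \(ψ : Nat). succ ψ) (succ zero))). \(q : χ). refl χ q
  ~> \(χ : Type0). \(n : χ). refl χ n
type:
  Pi (χ : Type0). Pi (n : χ). Eq χ n n


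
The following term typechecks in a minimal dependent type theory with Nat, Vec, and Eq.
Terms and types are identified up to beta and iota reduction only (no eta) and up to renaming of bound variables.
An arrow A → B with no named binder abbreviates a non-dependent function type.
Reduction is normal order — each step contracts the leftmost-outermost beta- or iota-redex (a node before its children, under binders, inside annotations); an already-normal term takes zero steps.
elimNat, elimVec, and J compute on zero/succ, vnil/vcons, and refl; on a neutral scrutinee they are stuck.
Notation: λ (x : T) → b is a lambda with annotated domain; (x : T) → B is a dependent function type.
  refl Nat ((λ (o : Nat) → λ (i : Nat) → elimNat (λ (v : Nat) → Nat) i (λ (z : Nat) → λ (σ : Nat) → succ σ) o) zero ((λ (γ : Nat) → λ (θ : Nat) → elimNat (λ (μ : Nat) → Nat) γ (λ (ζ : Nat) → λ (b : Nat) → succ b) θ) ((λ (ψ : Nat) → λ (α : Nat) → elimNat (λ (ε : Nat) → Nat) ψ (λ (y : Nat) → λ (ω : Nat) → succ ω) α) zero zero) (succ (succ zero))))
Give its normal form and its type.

normal form:
  refl Nat (succ (succ zero))
the term's type:
  Eq Nat (succ (succ zero)) (succ (succ zero))


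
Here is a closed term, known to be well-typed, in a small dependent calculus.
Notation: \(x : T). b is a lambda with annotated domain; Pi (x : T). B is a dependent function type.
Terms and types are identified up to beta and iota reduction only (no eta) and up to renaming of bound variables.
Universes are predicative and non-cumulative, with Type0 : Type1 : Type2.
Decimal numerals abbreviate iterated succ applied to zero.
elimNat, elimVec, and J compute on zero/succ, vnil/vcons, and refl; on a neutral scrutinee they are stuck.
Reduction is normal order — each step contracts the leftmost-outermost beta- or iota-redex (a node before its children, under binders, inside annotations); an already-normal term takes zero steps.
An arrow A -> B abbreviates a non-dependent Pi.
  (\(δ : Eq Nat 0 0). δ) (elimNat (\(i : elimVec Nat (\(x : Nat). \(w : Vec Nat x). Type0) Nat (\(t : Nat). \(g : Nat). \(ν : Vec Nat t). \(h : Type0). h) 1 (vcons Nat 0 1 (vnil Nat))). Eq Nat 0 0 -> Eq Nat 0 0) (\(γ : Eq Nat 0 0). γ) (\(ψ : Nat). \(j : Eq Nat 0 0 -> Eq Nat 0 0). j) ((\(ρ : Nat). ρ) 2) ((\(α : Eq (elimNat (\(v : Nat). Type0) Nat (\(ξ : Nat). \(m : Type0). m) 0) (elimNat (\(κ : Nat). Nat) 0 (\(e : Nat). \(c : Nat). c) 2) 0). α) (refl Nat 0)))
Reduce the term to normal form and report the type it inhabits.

resulting normal form:
  refl Nat 0
type:
  Eq Nat 0 0


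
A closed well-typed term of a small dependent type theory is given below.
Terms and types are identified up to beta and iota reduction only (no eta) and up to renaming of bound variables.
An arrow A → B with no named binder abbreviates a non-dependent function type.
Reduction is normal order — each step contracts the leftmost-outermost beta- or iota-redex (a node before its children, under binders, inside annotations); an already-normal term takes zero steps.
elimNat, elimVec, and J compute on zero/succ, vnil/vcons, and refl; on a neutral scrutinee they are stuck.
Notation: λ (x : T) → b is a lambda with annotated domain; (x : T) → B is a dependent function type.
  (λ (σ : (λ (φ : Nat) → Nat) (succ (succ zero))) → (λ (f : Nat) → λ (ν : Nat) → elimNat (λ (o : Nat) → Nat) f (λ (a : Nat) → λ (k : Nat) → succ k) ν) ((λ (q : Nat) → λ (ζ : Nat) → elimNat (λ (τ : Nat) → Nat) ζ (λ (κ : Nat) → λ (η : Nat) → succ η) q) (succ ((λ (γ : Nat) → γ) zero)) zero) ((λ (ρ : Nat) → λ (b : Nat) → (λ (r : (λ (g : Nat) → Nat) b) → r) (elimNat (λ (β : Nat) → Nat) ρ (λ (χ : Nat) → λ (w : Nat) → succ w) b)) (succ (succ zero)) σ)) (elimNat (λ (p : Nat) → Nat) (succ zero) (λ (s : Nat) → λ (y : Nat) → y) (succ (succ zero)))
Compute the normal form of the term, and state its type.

resulting normal form:
  succ (succ (succ (succ zero)))
inferred type:
  Nat
observation: 34 normal-order steps normalize the term, beginning with a beta-redex.


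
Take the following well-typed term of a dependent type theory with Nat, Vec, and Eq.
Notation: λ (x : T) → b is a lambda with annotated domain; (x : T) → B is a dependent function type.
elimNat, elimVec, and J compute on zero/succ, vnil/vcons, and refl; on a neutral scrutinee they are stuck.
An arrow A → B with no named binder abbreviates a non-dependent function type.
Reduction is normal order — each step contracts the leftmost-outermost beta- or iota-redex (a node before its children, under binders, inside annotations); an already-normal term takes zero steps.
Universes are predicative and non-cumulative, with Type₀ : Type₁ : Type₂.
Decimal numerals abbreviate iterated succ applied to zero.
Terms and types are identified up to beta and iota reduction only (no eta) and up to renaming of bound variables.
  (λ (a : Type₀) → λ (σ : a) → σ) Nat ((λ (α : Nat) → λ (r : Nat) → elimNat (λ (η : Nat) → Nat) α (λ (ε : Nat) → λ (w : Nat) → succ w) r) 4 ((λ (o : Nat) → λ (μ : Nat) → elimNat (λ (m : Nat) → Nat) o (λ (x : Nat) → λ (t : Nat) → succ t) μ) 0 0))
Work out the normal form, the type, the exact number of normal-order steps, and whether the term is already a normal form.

normal form:
  4
inferred type:
  Nat
normal-order step count: 8
already normal: no
first contracted redex: a beta-redex


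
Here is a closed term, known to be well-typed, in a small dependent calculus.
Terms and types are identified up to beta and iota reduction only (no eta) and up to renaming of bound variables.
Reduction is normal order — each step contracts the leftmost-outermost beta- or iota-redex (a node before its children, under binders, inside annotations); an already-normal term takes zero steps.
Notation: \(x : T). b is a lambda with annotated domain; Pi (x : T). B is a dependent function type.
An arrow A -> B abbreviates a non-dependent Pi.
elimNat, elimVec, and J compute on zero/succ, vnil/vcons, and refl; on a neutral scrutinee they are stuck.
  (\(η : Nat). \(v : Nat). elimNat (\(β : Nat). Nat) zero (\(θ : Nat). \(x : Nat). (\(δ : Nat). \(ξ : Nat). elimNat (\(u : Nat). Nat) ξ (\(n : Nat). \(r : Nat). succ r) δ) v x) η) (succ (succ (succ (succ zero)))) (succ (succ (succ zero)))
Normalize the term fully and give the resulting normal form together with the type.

resulting normal form:
  succ (succ (succ (succ (succ (succ (succ (succ (succ (succ (succ (succ zero)))))))))))
inferred type:
  Nat
observation: the term reaches its normal form after 63 normal-order steps.


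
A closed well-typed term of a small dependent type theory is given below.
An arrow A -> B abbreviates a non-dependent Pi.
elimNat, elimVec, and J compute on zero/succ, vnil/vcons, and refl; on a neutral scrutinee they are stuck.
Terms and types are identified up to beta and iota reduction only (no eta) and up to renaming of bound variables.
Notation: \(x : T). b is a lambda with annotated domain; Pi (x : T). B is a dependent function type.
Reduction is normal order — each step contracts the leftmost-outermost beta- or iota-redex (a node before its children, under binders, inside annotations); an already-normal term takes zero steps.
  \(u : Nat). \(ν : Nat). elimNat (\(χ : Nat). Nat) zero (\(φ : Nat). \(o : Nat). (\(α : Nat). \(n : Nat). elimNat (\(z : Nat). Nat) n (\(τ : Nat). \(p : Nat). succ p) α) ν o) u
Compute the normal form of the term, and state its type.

normal form:
  \(u : Nat). \(ν : Nat). elimNat (\(χ : Nat). Nat) zero (\(φ : Nat). \(o : Nat). elimNat (\(α : Nat). Nat) o (\(n : Nat). \(z : Nat). succ z) ν) u
the term's type:
  Nat -> Nat -> Nat


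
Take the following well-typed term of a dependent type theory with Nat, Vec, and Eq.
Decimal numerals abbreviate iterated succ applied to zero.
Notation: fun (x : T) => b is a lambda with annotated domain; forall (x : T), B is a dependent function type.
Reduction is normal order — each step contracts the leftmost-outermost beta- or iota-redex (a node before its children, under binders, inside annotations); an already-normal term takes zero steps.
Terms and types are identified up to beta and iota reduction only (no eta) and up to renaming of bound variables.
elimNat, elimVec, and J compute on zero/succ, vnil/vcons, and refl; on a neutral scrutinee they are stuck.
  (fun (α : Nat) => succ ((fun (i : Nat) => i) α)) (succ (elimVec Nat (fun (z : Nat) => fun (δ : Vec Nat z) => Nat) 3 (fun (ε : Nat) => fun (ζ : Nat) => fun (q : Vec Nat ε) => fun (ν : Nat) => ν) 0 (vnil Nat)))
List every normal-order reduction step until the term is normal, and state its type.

normal-order reduction sequence:
  (fun (α : Nat) => succ ((fun (i : Nat) => i) α)) (succ (elimVec Nat (fun (z : Nat) => fun (δ : Vec Nat z) => Nat) 3 (fun (ε : Nat) => fun (ζ : Nat) => fun (q : Vec Nat ε) => fun (ν : Nat) => ν) 0 (vnil Nat)))
  ~> succ ((fun (α : Nat) => α) (succ (elimVec Nat (fun (i : Nat) => fun (z : Vec Nat i) => Nat) 3 (fun (δ : Nat) => fun (ε : Nat) => fun (ζ : Vec Nat δ) => fun (q : Nat) => q) 0 (vnil Nat))))
  ~> succ (succ (elimVec Nat (fun (α : Nat) => fun (i : Vec Nat α) => Nat) 3 (fun (z : Nat) => fun (δ : Nat) => fun (ε : Vec Nat z) => fun (ζ : Nat) => ζ) 0 (vnil Nat)))
  ~> 5
the term's type:
  Nat


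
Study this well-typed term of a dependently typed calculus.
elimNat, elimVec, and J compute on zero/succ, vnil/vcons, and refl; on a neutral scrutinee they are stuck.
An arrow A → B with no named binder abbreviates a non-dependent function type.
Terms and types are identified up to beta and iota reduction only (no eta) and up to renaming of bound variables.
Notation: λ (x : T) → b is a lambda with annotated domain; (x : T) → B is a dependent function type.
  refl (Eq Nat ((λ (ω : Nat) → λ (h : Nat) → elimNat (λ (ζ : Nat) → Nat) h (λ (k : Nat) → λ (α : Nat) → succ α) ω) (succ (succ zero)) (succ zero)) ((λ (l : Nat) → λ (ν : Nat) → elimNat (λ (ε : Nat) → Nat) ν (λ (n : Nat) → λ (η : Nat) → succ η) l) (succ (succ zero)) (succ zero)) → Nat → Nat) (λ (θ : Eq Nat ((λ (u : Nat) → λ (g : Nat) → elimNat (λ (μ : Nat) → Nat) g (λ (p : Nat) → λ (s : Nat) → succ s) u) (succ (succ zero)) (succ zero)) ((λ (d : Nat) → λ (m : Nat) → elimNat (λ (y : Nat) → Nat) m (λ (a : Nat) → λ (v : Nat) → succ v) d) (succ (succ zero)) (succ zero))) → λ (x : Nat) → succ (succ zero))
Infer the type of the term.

inferred type:
  Eq (Eq Nat (succ (succ (succ zero))) (succ (succ (succ zero))) → Nat → Nat) (λ (ω : Eq Nat (succ (succ (succ zero))) (succ (succ (succ zero)))) → λ (h : Nat) → succ (succ zero)) (λ (ζ : Eq Nat (succ (succ (succ zero))) (succ (succ (succ zero)))) → λ (k : Nat) → succ (succ zero))


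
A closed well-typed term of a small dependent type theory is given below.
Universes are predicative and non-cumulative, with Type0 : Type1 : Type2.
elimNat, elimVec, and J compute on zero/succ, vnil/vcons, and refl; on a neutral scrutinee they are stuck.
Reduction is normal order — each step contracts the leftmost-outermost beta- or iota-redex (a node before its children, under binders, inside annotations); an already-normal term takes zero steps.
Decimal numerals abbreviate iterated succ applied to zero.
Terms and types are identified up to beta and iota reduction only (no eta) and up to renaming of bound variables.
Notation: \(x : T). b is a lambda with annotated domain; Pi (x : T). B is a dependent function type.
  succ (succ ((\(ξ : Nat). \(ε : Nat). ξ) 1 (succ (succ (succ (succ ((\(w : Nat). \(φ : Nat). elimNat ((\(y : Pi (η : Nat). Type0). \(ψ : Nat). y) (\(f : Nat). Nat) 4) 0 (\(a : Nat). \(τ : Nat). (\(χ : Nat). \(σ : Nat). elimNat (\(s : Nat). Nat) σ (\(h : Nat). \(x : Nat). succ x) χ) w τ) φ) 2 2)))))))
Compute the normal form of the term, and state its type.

normal form:
  3
the term's type:
  Nat
observation: contracting a beta-redex first, the term normalizes in 2 steps.


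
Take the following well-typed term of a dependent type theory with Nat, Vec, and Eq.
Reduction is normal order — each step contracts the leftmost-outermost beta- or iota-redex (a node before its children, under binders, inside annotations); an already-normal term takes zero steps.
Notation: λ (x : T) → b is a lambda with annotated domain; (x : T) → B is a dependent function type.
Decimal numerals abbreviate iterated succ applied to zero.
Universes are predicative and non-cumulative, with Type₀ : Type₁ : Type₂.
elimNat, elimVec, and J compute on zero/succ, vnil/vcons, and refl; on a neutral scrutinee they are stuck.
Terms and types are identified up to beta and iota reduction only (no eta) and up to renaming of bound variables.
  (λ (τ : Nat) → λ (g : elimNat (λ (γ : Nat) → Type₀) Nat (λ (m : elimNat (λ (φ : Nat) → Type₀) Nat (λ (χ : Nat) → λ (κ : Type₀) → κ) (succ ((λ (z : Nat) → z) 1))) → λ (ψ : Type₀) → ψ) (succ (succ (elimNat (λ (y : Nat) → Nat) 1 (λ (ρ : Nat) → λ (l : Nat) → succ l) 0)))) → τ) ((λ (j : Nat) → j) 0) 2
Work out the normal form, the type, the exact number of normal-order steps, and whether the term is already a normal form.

reduced normal form:
  0
inferred type:
  Nat
reduction steps (normal order): 3
term was already normal: no
first redex: a beta-redex


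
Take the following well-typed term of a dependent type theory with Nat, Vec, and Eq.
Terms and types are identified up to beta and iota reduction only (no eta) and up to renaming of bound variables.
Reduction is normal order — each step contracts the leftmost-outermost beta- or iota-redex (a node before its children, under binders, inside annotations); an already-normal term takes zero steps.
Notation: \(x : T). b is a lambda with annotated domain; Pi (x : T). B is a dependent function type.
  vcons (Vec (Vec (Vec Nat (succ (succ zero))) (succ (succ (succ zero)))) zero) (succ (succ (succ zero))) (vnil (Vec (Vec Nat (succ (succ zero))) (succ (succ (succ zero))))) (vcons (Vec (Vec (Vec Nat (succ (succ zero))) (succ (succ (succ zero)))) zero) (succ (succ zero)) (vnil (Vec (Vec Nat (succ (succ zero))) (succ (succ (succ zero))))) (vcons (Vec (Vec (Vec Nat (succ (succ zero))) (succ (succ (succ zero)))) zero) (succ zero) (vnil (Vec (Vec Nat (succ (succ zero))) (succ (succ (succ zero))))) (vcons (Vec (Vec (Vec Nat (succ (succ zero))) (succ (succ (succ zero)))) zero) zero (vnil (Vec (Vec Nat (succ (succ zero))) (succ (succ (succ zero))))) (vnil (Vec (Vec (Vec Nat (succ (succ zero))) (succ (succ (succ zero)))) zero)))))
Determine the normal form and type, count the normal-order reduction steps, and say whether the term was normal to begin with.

resulting normal form:
  vcons (Vec (Vec (Vec Nat (succ (succ zero))) (succ (succ (succ zero)))) zero) (succ (succ (succ zero))) (vnil (Vec (Vec Nat (succ (succ zero))) (succ (succ (succ zero))))) (vcons (Vec (Vec (Vec Nat (succ (succ zero))) (succ (succ (succ zero)))) zero) (succ (succ zero)) (vnil (Vec (Vec Nat (succ (succ zero))) (succ (succ (succ zero))))) (vcons (Vec (Vec (Vec Nat (succ (succ zero))) (succ (succ (succ zero)))) zero) (succ zero) (vnil (Vec (Vec Nat (succ (succ zero))) (succ (succ (succ zero))))) (vcons (Vec (Vec (Vec Nat (succ (succ zero))) (succ (succ (succ zero)))) zero) zero (vnil (Vec (Vec Nat (succ (succ zero))) (succ (succ (succ zero))))) (vnil (Vec (Vec (Vec Nat (succ (succ zero))) (succ (succ (succ zero)))) zero)))))
inferred type:
  Vec (Vec (Vec (Vec Nat (succ (succ zero))) (succ (succ (succ zero)))) zero) (succ (succ (succ (succ zero))))
reduction steps (normal order): 0
term was already normal: yes


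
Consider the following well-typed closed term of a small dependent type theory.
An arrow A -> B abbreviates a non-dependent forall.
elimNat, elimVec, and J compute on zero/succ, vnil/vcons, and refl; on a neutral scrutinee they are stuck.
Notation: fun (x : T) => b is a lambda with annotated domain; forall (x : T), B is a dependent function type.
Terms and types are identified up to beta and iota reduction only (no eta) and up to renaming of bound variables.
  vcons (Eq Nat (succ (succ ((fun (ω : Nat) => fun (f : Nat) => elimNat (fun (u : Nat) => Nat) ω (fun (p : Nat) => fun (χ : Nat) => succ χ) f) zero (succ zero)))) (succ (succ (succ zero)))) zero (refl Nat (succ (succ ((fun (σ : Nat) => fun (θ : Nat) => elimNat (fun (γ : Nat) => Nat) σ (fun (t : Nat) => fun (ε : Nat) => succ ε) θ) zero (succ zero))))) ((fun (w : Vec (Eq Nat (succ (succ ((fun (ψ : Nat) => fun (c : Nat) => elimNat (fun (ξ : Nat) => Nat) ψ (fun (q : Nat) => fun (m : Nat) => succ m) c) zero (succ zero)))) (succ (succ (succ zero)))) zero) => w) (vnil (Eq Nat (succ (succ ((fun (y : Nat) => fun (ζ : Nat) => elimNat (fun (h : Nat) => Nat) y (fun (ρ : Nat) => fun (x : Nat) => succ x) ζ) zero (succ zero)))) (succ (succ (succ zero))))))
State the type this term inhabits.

inferred type:
  Vec (Eq Nat (succ (succ (succ zero))) (succ (succ (succ zero)))) (succ zero)


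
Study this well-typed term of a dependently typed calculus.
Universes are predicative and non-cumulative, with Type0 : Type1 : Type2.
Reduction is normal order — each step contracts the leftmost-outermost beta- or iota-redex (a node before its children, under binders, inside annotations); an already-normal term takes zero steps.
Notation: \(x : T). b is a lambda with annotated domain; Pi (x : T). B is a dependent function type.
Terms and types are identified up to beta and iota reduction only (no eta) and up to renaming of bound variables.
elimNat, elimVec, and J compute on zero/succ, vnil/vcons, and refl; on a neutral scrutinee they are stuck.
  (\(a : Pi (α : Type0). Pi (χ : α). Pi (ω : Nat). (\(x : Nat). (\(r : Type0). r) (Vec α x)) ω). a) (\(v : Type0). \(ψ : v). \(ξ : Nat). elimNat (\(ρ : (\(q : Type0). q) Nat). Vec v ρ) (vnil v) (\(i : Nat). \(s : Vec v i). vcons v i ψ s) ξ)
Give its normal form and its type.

reduced normal form:
  \(a : Type0). \(α : a). \(χ : Nat). elimNat (\(ω : Nat). Vec a ω) (vnil a) (\(x : Nat). \(r : Vec a x). vcons a x α r) χ
the term's type:
  Pi (a : Type0). Pi (α : a). Pi (χ : Nat). Vec a χ


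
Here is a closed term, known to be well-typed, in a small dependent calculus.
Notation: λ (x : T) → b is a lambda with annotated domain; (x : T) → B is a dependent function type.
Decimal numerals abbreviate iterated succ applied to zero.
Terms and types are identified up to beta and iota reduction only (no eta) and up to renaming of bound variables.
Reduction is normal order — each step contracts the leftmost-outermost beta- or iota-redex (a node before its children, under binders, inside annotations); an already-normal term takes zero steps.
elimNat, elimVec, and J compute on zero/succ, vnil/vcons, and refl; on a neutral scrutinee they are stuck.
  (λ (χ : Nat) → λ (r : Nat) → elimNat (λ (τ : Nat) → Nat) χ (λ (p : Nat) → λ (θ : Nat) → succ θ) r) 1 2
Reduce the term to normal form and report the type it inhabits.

normal form:
  3
inferred type:
  Nat
observation: contracting a beta-redex first, the term normalizes in 9 steps.


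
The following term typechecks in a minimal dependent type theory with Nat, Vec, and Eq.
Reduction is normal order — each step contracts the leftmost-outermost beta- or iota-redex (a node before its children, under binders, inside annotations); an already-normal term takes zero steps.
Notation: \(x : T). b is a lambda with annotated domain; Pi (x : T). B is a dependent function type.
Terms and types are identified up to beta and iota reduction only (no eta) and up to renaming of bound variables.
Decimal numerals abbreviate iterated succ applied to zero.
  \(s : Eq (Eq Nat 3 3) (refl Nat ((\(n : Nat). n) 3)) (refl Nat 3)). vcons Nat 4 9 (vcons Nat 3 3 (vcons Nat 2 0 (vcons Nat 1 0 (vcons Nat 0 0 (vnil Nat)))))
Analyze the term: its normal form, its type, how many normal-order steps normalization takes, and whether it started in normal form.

resulting normal form:
  \(s : Eq (Eq Nat 3 3) (refl Nat 3) (refl Nat 3)). vcons Nat 4 9 (vcons Nat 3 3 (vcons Nat 2 0 (vcons Nat 1 0 (vcons Nat 0 0 (vnil Nat)))))
type:
  Pi (s : Eq (Eq Nat 3 3) (refl Nat 3) (refl Nat 3)). Vec Nat 5
steps to reach normal form (normal order): 1
started in normal form: no
first contracted redex: a beta-redex


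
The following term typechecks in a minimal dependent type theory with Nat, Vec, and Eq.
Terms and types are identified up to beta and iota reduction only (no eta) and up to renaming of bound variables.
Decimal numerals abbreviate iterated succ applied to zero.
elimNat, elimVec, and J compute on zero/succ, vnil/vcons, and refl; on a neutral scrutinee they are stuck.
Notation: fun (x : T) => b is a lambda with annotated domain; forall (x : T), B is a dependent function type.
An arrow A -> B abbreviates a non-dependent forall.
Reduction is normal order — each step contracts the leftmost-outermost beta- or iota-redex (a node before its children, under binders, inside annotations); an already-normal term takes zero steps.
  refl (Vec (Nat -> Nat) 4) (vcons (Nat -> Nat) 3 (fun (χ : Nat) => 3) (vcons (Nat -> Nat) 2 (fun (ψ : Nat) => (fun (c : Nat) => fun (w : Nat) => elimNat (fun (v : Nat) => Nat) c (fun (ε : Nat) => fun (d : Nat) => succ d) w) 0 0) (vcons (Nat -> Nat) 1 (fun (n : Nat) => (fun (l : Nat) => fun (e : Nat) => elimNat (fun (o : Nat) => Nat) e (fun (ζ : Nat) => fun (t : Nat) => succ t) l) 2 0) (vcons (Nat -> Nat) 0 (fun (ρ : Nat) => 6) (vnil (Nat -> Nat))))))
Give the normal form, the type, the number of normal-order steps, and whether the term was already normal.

normal form:
  refl (Vec (Nat -> Nat) 4) (vcons (Nat -> Nat) 3 (fun (χ : Nat) => 3) (vcons (Nat -> Nat) 2 (fun (ψ : Nat) => 0) (vcons (Nat -> Nat) 1 (fun (c : Nat) => 2) (vcons (Nat -> Nat) 0 (fun (w : Nat) => 6) (vnil (Nat -> Nat))))))
type:
  Eq (Vec (Nat -> Nat) 4) (vcons (Nat -> Nat) 3 (fun (χ : Nat) => 3) (vcons (Nat -> Nat) 2 (fun (ψ : Nat) => 0) (vcons (Nat -> Nat) 1 (fun (c : Nat) => 2) (vcons (Nat -> Nat) 0 (fun (w : Nat) => 6) (vnil (Nat -> Nat)))))) (vcons (Nat -> Nat) 3 (fun (v : Nat) => 3) (vcons (Nat -> Nat) 2 (fun (ε : Nat) => 0) (vcons (Nat -> Nat) 1 (fun (d : Nat) => 2) (vcons (Nat -> Nat) 0 (fun (n : Nat) => 6) (vnil (Nat -> Nat))))))
normal-order step count: 12
term was already normal: no
first redex: a beta-redex
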